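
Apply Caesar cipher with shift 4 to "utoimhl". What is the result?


Caesar cipher: shift "utoimhl" by 4
  'u' (pos 20) + 4 = pos 24 = 'y'
  't' (pos 19) + 4 = pos 23 = 'x'
  'o' (pos 14) + 4 = pos 18 = 's'
  'i' (pos 8) + 4 = pos 12 = 'm'
  'm' (pos 12) + 4 = pos 16 = 'q'
  'h' (pos 7) + 4 = pos 11 = 'l'
  'l' (pos 11) + 4 = pos 15 = 'p'
Result: yxsmqlp

yxsmqlp


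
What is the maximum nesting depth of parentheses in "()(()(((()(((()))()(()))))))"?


Input: "()(()(((()(((()))()(()))))))"
Tracking depth:
  Position 0 '(': depth becomes 1
  Position 1 ')': depth becomes 0
  Position 2 '(': depth becomes 1
  Position 3 '(': depth becomes 2
  Position 4 ')': depth becomes 1
  Position 5 '(': depth becomes 2
  Position 6 '(': depth becomes 3
  Position 7 '(': depth becomes 4
  Position 8 '(': depth becomes 5
  Position 9 ')': depth becomes 4
  Position 10 '(': depth becomes 5
  Position 11 '(': depth becomes 6
  Position 12 '(': depth becomes 7
  Position 13 '(': depth becomes 8
  Position 14 ')': depth becomes 7
  Position 15 ')': depth becomes 6
  Position 16 ')': depth becomes 5
  Position 17 '(': depth becomes 6
  Position 18 ')': depth becomes 5
  Position 19 '(': depth becomes 6
  Position 20 '(': depth becomes 7
  Position 21 ')': depth becomes 6
  Position 22 ')': depth becomes 5
  Position 23 ')': depth becomes 4
  Position 24 ')': depth becomes 3
  Position 25 ')': depth becomes 2
  Position 26 ')': depth becomes 1
  Position 27 ')': depth becomes 0
Maximum depth reached: 8

8


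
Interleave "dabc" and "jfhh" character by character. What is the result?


Interleaving "dabc" and "jfhh":
  Position 0: 'd' from first, 'j' from second => "dj"
  Position 1: 'a' from first, 'f' from second => "af"
  Position 2: 'b' from first, 'h' from second => "bh"
  Position 3: 'c' from first, 'h' from second => "ch"
Result: djafbhch

djafbhch


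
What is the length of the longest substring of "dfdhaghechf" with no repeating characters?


Input: "dfdhaghechf"
Sliding window (track last position of each char):
  Position 0 ('d'): window [0,0] length 1 -- new best
  Position 1 ('f'): window [0,1] length 2 -- new best
  Position 2 ('d'): repeat (last at 0), move window start to 1
  Position 2 ('d'): window [1,2] length 2
  Position 3 ('h'): window [1,3] length 3 -- new best
  Position 4 ('a'): window [1,4] length 4 -- new best
  Position 5 ('g'): window [1,5] length 5 -- new best
  Position 6 ('h'): repeat (last at 3), move window start to 4
  Position 6 ('h'): window [4,6] length 3
  Position 7 ('e'): window [4,7] length 4
  Position 8 ('c'): window [4,8] length 5
  Position 9 ('h'): repeat (last at 6), move window start to 7
  Position 9 ('h'): window [7,9] length 3
  Position 10 ('f'): window [7,10] length 4
Longest substring with no repeats: "fdhag" with length 5

5


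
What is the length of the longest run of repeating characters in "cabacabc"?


Input: "cabacabc"
Scanning for longest run:
  Position 1 ('a'): new char, reset run to 1
  Position 2 ('b'): new char, reset run to 1
  Position 3 ('a'): new char, reset run to 1
  Position 4 ('c'): new char, reset run to 1
  Position 5 ('a'): new char, reset run to 1
  Position 6 ('b'): new char, reset run to 1
  Position 7 ('c'): new char, reset run to 1
Longest run: 'c' with length 1

1


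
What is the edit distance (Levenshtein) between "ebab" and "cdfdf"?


Computing edit distance: "ebab" -> "cdfdf"
DP table:
           c    d    f    d    f
      0    1    2    3    4    5
  e   1    1    2    3    4    5
  b   2    2    2    3    4    5
  a   3    3    3    3    4    5
  b   4    4    4    4    4    5
Edit distance = dp[4][5] = 5

5


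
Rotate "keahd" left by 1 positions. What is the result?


Input: "keahd", rotate left by 1
First 1 characters: "k"
Remaining characters: "eahd"
Concatenate remaining + first: "eahd" + "k" = "eahdk"

eahdk


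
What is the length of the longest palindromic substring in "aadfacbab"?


Input: "aadfacbab"
Checking substrings for palindromes:
  [6:9] "bab" (len 3) => palindrome
  [0:2] "aa" (len 2) => palindrome
Longest palindromic substring: "bab" with length 3

3


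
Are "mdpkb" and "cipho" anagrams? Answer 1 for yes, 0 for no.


Strings: "mdpkb", "cipho"
Sorted first:  bdkmp
Sorted second: chiop
Differ at position 0: 'b' vs 'c' => not anagrams

0


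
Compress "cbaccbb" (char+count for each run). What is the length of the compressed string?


Input: cbaccbb
Runs:
  'c' x 1 => "c1"
  'b' x 1 => "b1"
  'a' x 1 => "a1"
  'c' x 2 => "c2"
  'b' x 2 => "b2"
Compressed: "c1b1a1c2b2"
Compressed length: 10

10


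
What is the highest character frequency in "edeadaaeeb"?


Input: edeadaaeeb
Character counts:
  'a': 3
  'b': 1
  'd': 2
  'e': 4
Maximum frequency: 4

4


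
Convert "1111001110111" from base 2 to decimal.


Input: "1111001110111" in base 2
Positional expansion:
  Digit '1' (value 1) x 2^12 = 4096
  Digit '1' (value 1) x 2^11 = 2048
  Digit '1' (value 1) x 2^10 = 1024
  Digit '1' (value 1) x 2^9 = 512
  Digit '0' (value 0) x 2^8 = 0
  Digit '0' (value 0) x 2^7 = 0
  Digit '1' (value 1) x 2^6 = 64
  Digit '1' (value 1) x 2^5 = 32
  Digit '1' (value 1) x 2^4 = 16
  Digit '0' (value 0) x 2^3 = 0
  Digit '1' (value 1) x 2^2 = 4
  Digit '1' (value 1) x 2^1 = 2
  Digit '1' (value 1) x 2^0 = 1
Sum = 7799

7799


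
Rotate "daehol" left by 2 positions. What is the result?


Input: "daehol", rotate left by 2
First 2 characters: "da"
Remaining characters: "ehol"
Concatenate remaining + first: "ehol" + "da" = "eholda"

eholda


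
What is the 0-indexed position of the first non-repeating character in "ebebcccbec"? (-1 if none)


Input: ebebcccbec
Character frequencies:
  'b': 3
  'c': 4
  'e': 3
Scanning left to right for freq == 1:
  Position 0 ('e'): freq=3, skip
  Position 1 ('b'): freq=3, skip
  Position 2 ('e'): freq=3, skip
  Position 3 ('b'): freq=3, skip
  Position 4 ('c'): freq=4, skip
  Position 5 ('c'): freq=4, skip
  Position 6 ('c'): freq=4, skip
  Position 7 ('b'): freq=3, skip
  Position 8 ('e'): freq=3, skip
  Position 9 ('c'): freq=4, skip
  No unique character found => answer = -1

-1


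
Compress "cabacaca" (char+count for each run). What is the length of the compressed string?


Input: cabacaca
Runs:
  'c' x 1 => "c1"
  'a' x 1 => "a1"
  'b' x 1 => "b1"
  'a' x 1 => "a1"
  'c' x 1 => "c1"
  'a' x 1 => "a1"
  'c' x 1 => "c1"
  'a' x 1 => "a1"
Compressed: "c1a1b1a1c1a1c1a1"
Compressed length: 16

16


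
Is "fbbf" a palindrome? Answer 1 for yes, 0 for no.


Input: fbbf
Reversed: fbbf
  Compare pos 0 ('f') with pos 3 ('f'): match
  Compare pos 1 ('b') with pos 2 ('b'): match
Result: palindrome

1


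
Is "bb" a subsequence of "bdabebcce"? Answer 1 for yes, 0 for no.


Check if "bb" is a subsequence of "bdabebcce"
Greedy scan:
  Position 0 ('b'): matches sub[0] = 'b'
  Position 1 ('d'): no match needed
  Position 2 ('a'): no match needed
  Position 3 ('b'): matches sub[1] = 'b'
  Position 4 ('e'): no match needed
  Position 5 ('b'): no match needed
  Position 6 ('c'): no match needed
  Position 7 ('c'): no match needed
  Position 8 ('e'): no match needed
All 2 characters matched => is a subsequence

1


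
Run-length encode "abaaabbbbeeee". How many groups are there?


Input: abaaabbbbeeee
Scanning for consecutive runs:
  Group 1: 'a' x 1 (positions 0-0)
  Group 2: 'b' x 1 (positions 1-1)
  Group 3: 'a' x 3 (positions 2-4)
  Group 4: 'b' x 4 (positions 5-8)
  Group 5: 'e' x 4 (positions 9-12)
Total groups: 5

5


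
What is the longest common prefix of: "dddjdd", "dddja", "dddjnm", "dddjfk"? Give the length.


Words: dddjdd, dddja, dddjnm, dddjfk
  Position 0: all 'd' => match
  Position 1: all 'd' => match
  Position 2: all 'd' => match
  Position 3: all 'j' => match
  Position 4: ('d', 'a', 'n', 'f') => mismatch, stop
LCP = "dddj" (length 4)

4


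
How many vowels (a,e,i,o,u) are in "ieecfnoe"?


Input: ieecfnoe
Checking each character:
  'i' at position 0: vowel (running total: 1)
  'e' at position 1: vowel (running total: 2)
  'e' at position 2: vowel (running total: 3)
  'c' at position 3: consonant
  'f' at position 4: consonant
  'n' at position 5: consonant
  'o' at position 6: vowel (running total: 4)
  'e' at position 7: vowel (running total: 5)
Total vowels: 5

5


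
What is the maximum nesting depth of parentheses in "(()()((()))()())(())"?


Input: "(()()((()))()())(())"
Tracking depth:
  Position 0 '(': depth becomes 1
  Position 1 '(': depth becomes 2
  Position 2 ')': depth becomes 1
  Position 3 '(': depth becomes 2
  Position 4 ')': depth becomes 1
  Position 5 '(': depth becomes 2
  Position 6 '(': depth becomes 3
  Position 7 '(': depth becomes 4
  Position 8 ')': depth becomes 3
  Position 9 ')': depth becomes 2
  Position 10 ')': depth becomes 1
  Position 11 '(': depth becomes 2
  Position 12 ')': depth becomes 1
  Position 13 '(': depth becomes 2
  Position 14 ')': depth becomes 1
  Position 15 ')': depth becomes 0
  Position 16 '(': depth becomes 1
  Position 17 '(': depth becomes 2
  Position 18 ')': depth becomes 1
  Position 19 ')': depth becomes 0
Maximum depth reached: 4

4


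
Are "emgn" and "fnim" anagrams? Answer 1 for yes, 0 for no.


Strings: "emgn", "fnim"
Sorted first:  egmn
Sorted second: fimn
Differ at position 0: 'e' vs 'f' => not anagrams

0


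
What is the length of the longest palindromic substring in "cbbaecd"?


Input: "cbbaecd"
Checking substrings for palindromes:
  [1:3] "bb" (len 2) => palindrome
Longest palindromic substring: "bb" with length 2

2


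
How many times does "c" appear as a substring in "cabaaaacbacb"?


Searching for "c" in "cabaaaacbacb"
Scanning each position:
  Position 0: "c" => MATCH
  Position 1: "a" => no
  Position 2: "b" => no
  Position 3: "a" => no
  Position 4: "a" => no
  Position 5: "a" => no
  Position 6: "a" => no
  Position 7: "c" => MATCH
  Position 8: "b" => no
  Position 9: "a" => no
  Position 10: "c" => MATCH
  Position 11: "b" => no
Total occurrences: 3

3


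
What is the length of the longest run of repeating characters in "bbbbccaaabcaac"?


Input: "bbbbccaaabcaac"
Scanning for longest run:
  Position 1 ('b'): continues run of 'b', length=2
  Position 2 ('b'): continues run of 'b', length=3
  Position 3 ('b'): continues run of 'b', length=4
  Position 4 ('c'): new char, reset run to 1
  Position 5 ('c'): continues run of 'c', length=2
  Position 6 ('a'): new char, reset run to 1
  Position 7 ('a'): continues run of 'a', length=2
  Position 8 ('a'): continues run of 'a', length=3
  Position 9 ('b'): new char, reset run to 1
  Position 10 ('c'): new char, reset run to 1
  Position 11 ('a'): new char, reset run to 1
  Position 12 ('a'): continues run of 'a', length=2
  Position 13 ('c'): new char, reset run to 1
Longest run: 'b' with length 4

4


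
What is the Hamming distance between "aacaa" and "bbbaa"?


Comparing "aacaa" and "bbbaa" position by position:
  Position 0: 'a' vs 'b' => differ
  Position 1: 'a' vs 'b' => differ
  Position 2: 'c' vs 'b' => differ
  Position 3: 'a' vs 'a' => same
  Position 4: 'a' vs 'a' => same
Total differences (Hamming distance): 3

3


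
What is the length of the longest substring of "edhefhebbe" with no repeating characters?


Input: "edhefhebbe"
Sliding window (track last position of each char):
  Position 0 ('e'): window [0,0] length 1 -- new best
  Position 1 ('d'): window [0,1] length 2 -- new best
  Position 2 ('h'): window [0,2] length 3 -- new best
  Position 3 ('e'): repeat (last at 0), move window start to 1
  Position 3 ('e'): window [1,3] length 3
  Position 4 ('f'): window [1,4] length 4 -- new best
  Position 5 ('h'): repeat (last at 2), move window start to 3
  Position 5 ('h'): window [3,5] length 3
  Position 6 ('e'): repeat (last at 3), move window start to 4
  Position 6 ('e'): window [4,6] length 3
  Position 7 ('b'): window [4,7] length 4
  Position 8 ('b'): repeat (last at 7), move window start to 8
  Position 8 ('b'): window [8,8] length 1
  Position 9 ('e'): window [8,9] length 2
Longest substring with no repeats: "dhef" with length 4

4


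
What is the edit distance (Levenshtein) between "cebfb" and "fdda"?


Computing edit distance: "cebfb" -> "fdda"
DP table:
           f    d    d    a
      0    1    2    3    4
  c   1    1    2    3    4
  e   2    2    2    3    4
  b   3    3    3    3    4
  f   4    3    4    4    4
  b   5    4    4    5    5
Edit distance = dp[5][4] = 5

5


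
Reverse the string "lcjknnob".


Input: lcjknnob
Reading characters right to left:
  Position 7: 'b'
  Position 6: 'o'
  Position 5: 'n'
  Position 4: 'n'
  Position 3: 'k'
  Position 2: 'j'
  Position 1: 'c'
  Position 0: 'l'
Reversed: bonnkjcl

bonnkjcl


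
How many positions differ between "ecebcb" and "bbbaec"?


Comparing "ecebcb" and "bbbaec" position by position:
  Position 0: 'e' vs 'b' => DIFFER
  Position 1: 'c' vs 'b' => DIFFER
  Position 2: 'e' vs 'b' => DIFFER
  Position 3: 'b' vs 'a' => DIFFER
  Position 4: 'c' vs 'e' => DIFFER
  Position 5: 'b' vs 'c' => DIFFER
Positions that differ: 6

6


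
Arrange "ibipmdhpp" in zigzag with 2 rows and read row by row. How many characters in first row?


Zigzag "ibipmdhpp" into 2 rows:
Placing characters:
  'i' => row 0
  'b' => row 1
  'i' => row 0
  'p' => row 1
  'm' => row 0
  'd' => row 1
  'h' => row 0
  'p' => row 1
  'p' => row 0
Rows:
  Row 0: "iimhp"
  Row 1: "bpdp"
First row length: 5

5


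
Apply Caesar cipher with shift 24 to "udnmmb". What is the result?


Caesar cipher: shift "udnmmb" by 24
  'u' (pos 20) + 24 = pos 18 = 's'
  'd' (pos 3) + 24 = pos 1 = 'b'
  'n' (pos 13) + 24 = pos 11 = 'l'
  'm' (pos 12) + 24 = pos 10 = 'k'
  'm' (pos 12) + 24 = pos 10 = 'k'
  'b' (pos 1) + 24 = pos 25 = 'z'
Result: sblkkz

sblkkz


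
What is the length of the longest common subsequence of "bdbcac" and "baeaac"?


LCS of "bdbcac" and "baeaac"
DP table:
           b    a    e    a    a    c
      0    0    0    0    0    0    0
  b   0    1    1    1    1    1    1
  d   0    1    1    1    1    1    1
  b   0    1    1    1    1    1    1
  c   0    1    1    1    1    1    2
  a   0    1    2    2    2    2    2
  c   0    1    2    2    2    2    3
LCS length = dp[6][6] = 3

3


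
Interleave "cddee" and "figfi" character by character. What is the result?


Interleaving "cddee" and "figfi":
  Position 0: 'c' from first, 'f' from second => "cf"
  Position 1: 'd' from first, 'i' from second => "di"
  Position 2: 'd' from first, 'g' from second => "dg"
  Position 3: 'e' from first, 'f' from second => "ef"
  Position 4: 'e' from first, 'i' from second => "ei"
Result: cfdidgefei

cfdidgefei


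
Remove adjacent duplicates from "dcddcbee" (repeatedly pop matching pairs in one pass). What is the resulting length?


Input: dcddcbee
Stack-based adjacent duplicate removal:
  Read 'd': push. Stack: d
  Read 'c': push. Stack: dc
  Read 'd': push. Stack: dcd
  Read 'd': matches stack top 'd' => pop. Stack: dc
  Read 'c': matches stack top 'c' => pop. Stack: d
  Read 'b': push. Stack: db
  Read 'e': push. Stack: dbe
  Read 'e': matches stack top 'e' => pop. Stack: db
Final stack: "db" (length 2)

2


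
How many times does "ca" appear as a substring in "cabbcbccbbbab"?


Searching for "ca" in "cabbcbccbbbab"
Scanning each position:
  Position 0: "ca" => MATCH
  Position 1: "ab" => no
  Position 2: "bb" => no
  Position 3: "bc" => no
  Position 4: "cb" => no
  Position 5: "bc" => no
  Position 6: "cc" => no
  Position 7: "cb" => no
  Position 8: "bb" => no
  Position 9: "bb" => no
  Position 10: "ba" => no
  Position 11: "ab" => no
Total occurrences: 1

1


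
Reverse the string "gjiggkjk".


Input: gjiggkjk
Reading characters right to left:
  Position 7: 'k'
  Position 6: 'j'
  Position 5: 'k'
  Position 4: 'g'
  Position 3: 'g'
  Position 2: 'i'
  Position 1: 'j'
  Position 0: 'g'
Reversed: kjkggijg

kjkggijg


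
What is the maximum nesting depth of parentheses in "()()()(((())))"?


Input: "()()()(((())))"
Tracking depth:
  Position 0 '(': depth becomes 1
  Position 1 ')': depth becomes 0
  Position 2 '(': depth becomes 1
  Position 3 ')': depth becomes 0
  Position 4 '(': depth becomes 1
  Position 5 ')': depth becomes 0
  Position 6 '(': depth becomes 1
  Position 7 '(': depth becomes 2
  Position 8 '(': depth becomes 3
  Position 9 '(': depth becomes 4
  Position 10 ')': depth becomes 3
  Position 11 ')': depth becomes 2
  Position 12 ')': depth becomes 1
  Position 13 ')': depth becomes 0
Maximum depth reached: 4

4


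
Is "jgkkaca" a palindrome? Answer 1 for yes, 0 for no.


Input: jgkkaca
Reversed: acakkgj
  Compare pos 0 ('j') with pos 6 ('a'): MISMATCH
  Compare pos 1 ('g') with pos 5 ('c'): MISMATCH
  Compare pos 2 ('k') with pos 4 ('a'): MISMATCH
Result: not a palindrome

0


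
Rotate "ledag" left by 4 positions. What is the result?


Input: "ledag", rotate left by 4
First 4 characters: "leda"
Remaining characters: "g"
Concatenate remaining + first: "g" + "leda" = "gleda"

gleda


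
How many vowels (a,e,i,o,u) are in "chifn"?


Input: chifn
Checking each character:
  'c' at position 0: consonant
  'h' at position 1: consonant
  'i' at position 2: vowel (running total: 1)
  'f' at position 3: consonant
  'n' at position 4: consonant
Total vowels: 1

1


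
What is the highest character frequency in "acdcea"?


Input: acdcea
Character counts:
  'a': 2
  'c': 2
  'd': 1
  'e': 1
Maximum frequency: 2

2


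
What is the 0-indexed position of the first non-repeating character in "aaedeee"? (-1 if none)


Input: aaedeee
Character frequencies:
  'a': 2
  'd': 1
  'e': 4
Scanning left to right for freq == 1:
  Position 0 ('a'): freq=2, skip
  Position 1 ('a'): freq=2, skip
  Position 2 ('e'): freq=4, skip
  Position 3 ('d'): unique! => answer = 3

3


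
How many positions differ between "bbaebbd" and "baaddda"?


Comparing "bbaebbd" and "baaddda" position by position:
  Position 0: 'b' vs 'b' => same
  Position 1: 'b' vs 'a' => DIFFER
  Position 2: 'a' vs 'a' => same
  Position 3: 'e' vs 'd' => DIFFER
  Position 4: 'b' vs 'd' => DIFFER
  Position 5: 'b' vs 'd' => DIFFER
  Position 6: 'd' vs 'a' => DIFFER
Positions that differ: 5

5


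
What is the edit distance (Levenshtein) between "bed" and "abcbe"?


Computing edit distance: "bed" -> "abcbe"
DP table:
           a    b    c    b    e
      0    1    2    3    4    5
  b   1    1    1    2    3    4
  e   2    2    2    2    3    3
  d   3    3    3    3    3    4
Edit distance = dp[3][5] = 4

4


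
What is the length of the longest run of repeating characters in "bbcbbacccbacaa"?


Input: "bbcbbacccbacaa"
Scanning for longest run:
  Position 1 ('b'): continues run of 'b', length=2
  Position 2 ('c'): new char, reset run to 1
  Position 3 ('b'): new char, reset run to 1
  Position 4 ('b'): continues run of 'b', length=2
  Position 5 ('a'): new char, reset run to 1
  Position 6 ('c'): new char, reset run to 1
  Position 7 ('c'): continues run of 'c', length=2
  Position 8 ('c'): continues run of 'c', length=3
  Position 9 ('b'): new char, reset run to 1
  Position 10 ('a'): new char, reset run to 1
  Position 11 ('c'): new char, reset run to 1
  Position 12 ('a'): new char, reset run to 1
  Position 13 ('a'): continues run of 'a', length=2
Longest run: 'c' with length 3

3


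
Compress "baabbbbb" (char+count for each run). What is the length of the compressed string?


Input: baabbbbb
Runs:
  'b' x 1 => "b1"
  'a' x 2 => "a2"
  'b' x 5 => "b5"
Compressed: "b1a2b5"
Compressed length: 6

6


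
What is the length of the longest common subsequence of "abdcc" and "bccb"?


LCS of "abdcc" and "bccb"
DP table:
           b    c    c    b
      0    0    0    0    0
  a   0    0    0    0    0
  b   0    1    1    1    1
  d   0    1    1    1    1
  c   0    1    2    2    2
  c   0    1    2    3    3
LCS length = dp[5][4] = 3

3


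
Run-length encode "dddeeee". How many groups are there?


Input: dddeeee
Scanning for consecutive runs:
  Group 1: 'd' x 3 (positions 0-2)
  Group 2: 'e' x 4 (positions 3-6)
Total groups: 2

2


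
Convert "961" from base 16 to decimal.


Input: "961" in base 16
Positional expansion:
  Digit '9' (value 9) x 16^2 = 2304
  Digit '6' (value 6) x 16^1 = 96
  Digit '1' (value 1) x 16^0 = 1
Sum = 2401

2401


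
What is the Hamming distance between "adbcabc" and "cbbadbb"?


Comparing "adbcabc" and "cbbadbb" position by position:
  Position 0: 'a' vs 'c' => differ
  Position 1: 'd' vs 'b' => differ
  Position 2: 'b' vs 'b' => same
  Position 3: 'c' vs 'a' => differ
  Position 4: 'a' vs 'd' => differ
  Position 5: 'b' vs 'b' => same
  Position 6: 'c' vs 'b' => differ
Total differences (Hamming distance): 5

5


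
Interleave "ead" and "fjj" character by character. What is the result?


Interleaving "ead" and "fjj":
  Position 0: 'e' from first, 'f' from second => "ef"
  Position 1: 'a' from first, 'j' from second => "aj"
  Position 2: 'd' from first, 'j' from second => "dj"
Result: efajdj

efajdj


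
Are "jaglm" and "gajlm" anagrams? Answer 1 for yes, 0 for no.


Strings: "jaglm", "gajlm"
Sorted first:  agjlm
Sorted second: agjlm
Sorted forms match => anagrams

1


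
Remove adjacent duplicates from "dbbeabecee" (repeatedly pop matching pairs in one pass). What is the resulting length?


Input: dbbeabecee
Stack-based adjacent duplicate removal:
  Read 'd': push. Stack: d
  Read 'b': push. Stack: db
  Read 'b': matches stack top 'b' => pop. Stack: d
  Read 'e': push. Stack: de
  Read 'a': push. Stack: dea
  Read 'b': push. Stack: deab
  Read 'e': push. Stack: deabe
  Read 'c': push. Stack: deabec
  Read 'e': push. Stack: deabece
  Read 'e': matches stack top 'e' => pop. Stack: deabec
Final stack: "deabec" (length 6)

6


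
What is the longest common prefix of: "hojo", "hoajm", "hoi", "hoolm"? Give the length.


Words: hojo, hoajm, hoi, hoolm
  Position 0: all 'h' => match
  Position 1: all 'o' => match
  Position 2: ('j', 'a', 'i', 'o') => mismatch, stop
LCP = "ho" (length 2)

2


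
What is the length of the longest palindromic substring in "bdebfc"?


Input: "bdebfc"
Checking substrings for palindromes:
  No multi-char palindromic substrings found
Longest palindromic substring: "b" with length 1

1


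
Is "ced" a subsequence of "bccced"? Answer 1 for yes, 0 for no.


Check if "ced" is a subsequence of "bccced"
Greedy scan:
  Position 0 ('b'): no match needed
  Position 1 ('c'): matches sub[0] = 'c'
  Position 2 ('c'): no match needed
  Position 3 ('c'): no match needed
  Position 4 ('e'): matches sub[1] = 'e'
  Position 5 ('d'): matches sub[2] = 'd'
All 3 characters matched => is a subsequence

1


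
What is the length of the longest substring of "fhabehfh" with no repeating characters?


Input: "fhabehfh"
Sliding window (track last position of each char):
  Position 0 ('f'): window [0,0] length 1 -- new best
  Position 1 ('h'): window [0,1] length 2 -- new best
  Position 2 ('a'): window [0,2] length 3 -- new best
  Position 3 ('b'): window [0,3] length 4 -- new best
  Position 4 ('e'): window [0,4] length 5 -- new best
  Position 5 ('h'): repeat (last at 1), move window start to 2
  Position 5 ('h'): window [2,5] length 4
  Position 6 ('f'): window [2,6] length 5
  Position 7 ('h'): repeat (last at 5), move window start to 6
  Position 7 ('h'): window [6,7] length 2
Longest substring with no repeats: "fhabe" with length 5

5


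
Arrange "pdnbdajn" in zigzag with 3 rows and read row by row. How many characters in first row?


Zigzag "pdnbdajn" into 3 rows:
Placing characters:
  'p' => row 0
  'd' => row 1
  'n' => row 2
  'b' => row 1
  'd' => row 0
  'a' => row 1
  'j' => row 2
  'n' => row 1
Rows:
  Row 0: "pd"
  Row 1: "dban"
  Row 2: "nj"
First row length: 2

2


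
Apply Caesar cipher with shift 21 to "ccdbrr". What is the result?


Caesar cipher: shift "ccdbrr" by 21
  'c' (pos 2) + 21 = pos 23 = 'x'
  'c' (pos 2) + 21 = pos 23 = 'x'
  'd' (pos 3) + 21 = pos 24 = 'y'
  'b' (pos 1) + 21 = pos 22 = 'w'
  'r' (pos 17) + 21 = pos 12 = 'm'
  'r' (pos 17) + 21 = pos 12 = 'm'
Result: xxywmm

xxywmm


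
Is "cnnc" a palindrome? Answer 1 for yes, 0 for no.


Input: cnnc
Reversed: cnnc
  Compare pos 0 ('c') with pos 3 ('c'): match
  Compare pos 1 ('n') with pos 2 ('n'): match
Result: palindrome

1


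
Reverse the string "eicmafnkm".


Input: eicmafnkm
Reading characters right to left:
  Position 8: 'm'
  Position 7: 'k'
  Position 6: 'n'
  Position 5: 'f'
  Position 4: 'a'
  Position 3: 'm'
  Position 2: 'c'
  Position 1: 'i'
  Position 0: 'e'
Reversed: mknfamcie

mknfamcie


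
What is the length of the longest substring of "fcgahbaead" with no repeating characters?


Input: "fcgahbaead"
Sliding window (track last position of each char):
  Position 0 ('f'): window [0,0] length 1 -- new best
  Position 1 ('c'): window [0,1] length 2 -- new best
  Position 2 ('g'): window [0,2] length 3 -- new best
  Position 3 ('a'): window [0,3] length 4 -- new best
  Position 4 ('h'): window [0,4] length 5 -- new best
  Position 5 ('b'): window [0,5] length 6 -- new best
  Position 6 ('a'): repeat (last at 3), move window start to 4
  Position 6 ('a'): window [4,6] length 3
  Position 7 ('e'): window [4,7] length 4
  Position 8 ('a'): repeat (last at 6), move window start to 7
  Position 8 ('a'): window [7,8] length 2
  Position 9 ('d'): window [7,9] length 3
Longest substring with no repeats: "fcgahb" with length 6

6


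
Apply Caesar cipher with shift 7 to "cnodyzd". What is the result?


Caesar cipher: shift "cnodyzd" by 7
  'c' (pos 2) + 7 = pos 9 = 'j'
  'n' (pos 13) + 7 = pos 20 = 'u'
  'o' (pos 14) + 7 = pos 21 = 'v'
  'd' (pos 3) + 7 = pos 10 = 'k'
  'y' (pos 24) + 7 = pos 5 = 'f'
  'z' (pos 25) + 7 = pos 6 = 'g'
  'd' (pos 3) + 7 = pos 10 = 'k'
Result: juvkfgk

juvkfgk


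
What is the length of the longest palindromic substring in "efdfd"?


Input: "efdfd"
Checking substrings for palindromes:
  [1:4] "fdf" (len 3) => palindrome
  [2:5] "dfd" (len 3) => palindrome
Longest palindromic substring: "fdf" with length 3

3


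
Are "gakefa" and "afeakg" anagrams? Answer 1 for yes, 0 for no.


Strings: "gakefa", "afeakg"
Sorted first:  aaefgk
Sorted second: aaefgk
Sorted forms match => anagrams

1


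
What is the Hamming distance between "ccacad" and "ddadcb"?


Comparing "ccacad" and "ddadcb" position by position:
  Position 0: 'c' vs 'd' => differ
  Position 1: 'c' vs 'd' => differ
  Position 2: 'a' vs 'a' => same
  Position 3: 'c' vs 'd' => differ
  Position 4: 'a' vs 'c' => differ
  Position 5: 'd' vs 'b' => differ
Total differences (Hamming distance): 5

5


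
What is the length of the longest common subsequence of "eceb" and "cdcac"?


LCS of "eceb" and "cdcac"
DP table:
           c    d    c    a    c
      0    0    0    0    0    0
  e   0    0    0    0    0    0
  c   0    1    1    1    1    1
  e   0    1    1    1    1    1
  b   0    1    1    1    1    1
LCS length = dp[4][5] = 1

1


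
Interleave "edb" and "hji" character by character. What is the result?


Interleaving "edb" and "hji":
  Position 0: 'e' from first, 'h' from second => "eh"
  Position 1: 'd' from first, 'j' from second => "dj"
  Position 2: 'b' from first, 'i' from second => "bi"
Result: ehdjbi

ehdjbi


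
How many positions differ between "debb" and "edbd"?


Comparing "debb" and "edbd" position by position:
  Position 0: 'd' vs 'e' => DIFFER
  Position 1: 'e' vs 'd' => DIFFER
  Position 2: 'b' vs 'b' => same
  Position 3: 'b' vs 'd' => DIFFER
Positions that differ: 3

3


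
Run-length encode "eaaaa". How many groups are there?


Input: eaaaa
Scanning for consecutive runs:
  Group 1: 'e' x 1 (positions 0-0)
  Group 2: 'a' x 4 (positions 1-4)
Total groups: 2

2


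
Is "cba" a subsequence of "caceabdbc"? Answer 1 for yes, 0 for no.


Check if "cba" is a subsequence of "caceabdbc"
Greedy scan:
  Position 0 ('c'): matches sub[0] = 'c'
  Position 1 ('a'): no match needed
  Position 2 ('c'): no match needed
  Position 3 ('e'): no match needed
  Position 4 ('a'): no match needed
  Position 5 ('b'): matches sub[1] = 'b'
  Position 6 ('d'): no match needed
  Position 7 ('b'): no match needed
  Position 8 ('c'): no match needed
Only matched 2/3 characters => not a subsequence

0


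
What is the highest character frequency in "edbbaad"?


Input: edbbaad
Character counts:
  'a': 2
  'b': 2
  'd': 2
  'e': 1
Maximum frequency: 2

2


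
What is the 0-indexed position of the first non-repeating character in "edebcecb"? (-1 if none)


Input: edebcecb
Character frequencies:
  'b': 2
  'c': 2
  'd': 1
  'e': 3
Scanning left to right for freq == 1:
  Position 0 ('e'): freq=3, skip
  Position 1 ('d'): unique! => answer = 1

1


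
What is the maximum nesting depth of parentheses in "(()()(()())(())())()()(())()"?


Input: "(()()(()())(())())()()(())()"
Tracking depth:
  Position 0 '(': depth becomes 1
  Position 1 '(': depth becomes 2
  Position 2 ')': depth becomes 1
  Position 3 '(': depth becomes 2
  Position 4 ')': depth becomes 1
  Position 5 '(': depth becomes 2
  Position 6 '(': depth becomes 3
  Position 7 ')': depth becomes 2
  Position 8 '(': depth becomes 3
  Position 9 ')': depth becomes 2
  Position 10 ')': depth becomes 1
  Position 11 '(': depth becomes 2
  Position 12 '(': depth becomes 3
  Position 13 ')': depth becomes 2
  Position 14 ')': depth becomes 1
  Position 15 '(': depth becomes 2
  Position 16 ')': depth becomes 1
  Position 17 ')': depth becomes 0
  Position 18 '(': depth becomes 1
  Position 19 ')': depth becomes 0
  Position 20 '(': depth becomes 1
  Position 21 ')': depth becomes 0
  Position 22 '(': depth becomes 1
  Position 23 '(': depth becomes 2
  Position 24 ')': depth becomes 1
  Position 25 ')': depth becomes 0
  Position 26 '(': depth becomes 1
  Position 27 ')': depth becomes 0
Maximum depth reached: 3

3


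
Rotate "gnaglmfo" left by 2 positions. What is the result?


Input: "gnaglmfo", rotate left by 2
First 2 characters: "gn"
Remaining characters: "aglmfo"
Concatenate remaining + first: "aglmfo" + "gn" = "aglmfogn"

aglmfogn


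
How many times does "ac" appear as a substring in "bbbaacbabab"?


Searching for "ac" in "bbbaacbabab"
Scanning each position:
  Position 0: "bb" => no
  Position 1: "bb" => no
  Position 2: "ba" => no
  Position 3: "aa" => no
  Position 4: "ac" => MATCH
  Position 5: "cb" => no
  Position 6: "ba" => no
  Position 7: "ab" => no
  Position 8: "ba" => no
  Position 9: "ab" => no
Total occurrences: 1

1


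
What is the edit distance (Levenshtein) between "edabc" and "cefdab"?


Computing edit distance: "edabc" -> "cefdab"
DP table:
           c    e    f    d    a    b
      0    1    2    3    4    5    6
  e   1    1    1    2    3    4    5
  d   2    2    2    2    2    3    4
  a   3    3    3    3    3    2    3
  b   4    4    4    4    4    3    2
  c   5    4    5    5    5    4    3
Edit distance = dp[5][6] = 3

3


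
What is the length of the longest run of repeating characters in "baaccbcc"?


Input: "baaccbcc"
Scanning for longest run:
  Position 1 ('a'): new char, reset run to 1
  Position 2 ('a'): continues run of 'a', length=2
  Position 3 ('c'): new char, reset run to 1
  Position 4 ('c'): continues run of 'c', length=2
  Position 5 ('b'): new char, reset run to 1
  Position 6 ('c'): new char, reset run to 1
  Position 7 ('c'): continues run of 'c', length=2
Longest run: 'a' with length 2

2


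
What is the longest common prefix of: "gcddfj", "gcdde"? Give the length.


Words: gcddfj, gcdde
  Position 0: all 'g' => match
  Position 1: all 'c' => match
  Position 2: all 'd' => match
  Position 3: all 'd' => match
  Position 4: ('f', 'e') => mismatch, stop
LCP = "gcdd" (length 4)

4


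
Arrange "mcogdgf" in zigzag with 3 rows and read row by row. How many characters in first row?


Zigzag "mcogdgf" into 3 rows:
Placing characters:
  'm' => row 0
  'c' => row 1
  'o' => row 2
  'g' => row 1
  'd' => row 0
  'g' => row 1
  'f' => row 2
Rows:
  Row 0: "md"
  Row 1: "cgg"
  Row 2: "of"
First row length: 2

2


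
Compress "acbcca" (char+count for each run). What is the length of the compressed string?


Input: acbcca
Runs:
  'a' x 1 => "a1"
  'c' x 1 => "c1"
  'b' x 1 => "b1"
  'c' x 2 => "c2"
  'a' x 1 => "a1"
Compressed: "a1c1b1c2a1"
Compressed length: 10

10


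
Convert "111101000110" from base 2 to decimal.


Input: "111101000110" in base 2
Positional expansion:
  Digit '1' (value 1) x 2^11 = 2048
  Digit '1' (value 1) x 2^10 = 1024
  Digit '1' (value 1) x 2^9 = 512
  Digit '1' (value 1) x 2^8 = 256
  Digit '0' (value 0) x 2^7 = 0
  Digit '1' (value 1) x 2^6 = 64
  Digit '0' (value 0) x 2^5 = 0
  Digit '0' (value 0) x 2^4 = 0
  Digit '0' (value 0) x 2^3 = 0
  Digit '1' (value 1) x 2^2 = 4
  Digit '1' (value 1) x 2^1 = 2
  Digit '0' (value 0) x 2^0 = 0
Sum = 3910

3910


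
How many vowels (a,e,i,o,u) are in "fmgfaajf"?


Input: fmgfaajf
Checking each character:
  'f' at position 0: consonant
  'm' at position 1: consonant
  'g' at position 2: consonant
  'f' at position 3: consonant
  'a' at position 4: vowel (running total: 1)
  'a' at position 5: vowel (running total: 2)
  'j' at position 6: consonant
  'f' at position 7: consonant
Total vowels: 2

2


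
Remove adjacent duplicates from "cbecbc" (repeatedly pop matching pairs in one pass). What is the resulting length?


Input: cbecbc
Stack-based adjacent duplicate removal:
  Read 'c': push. Stack: c
  Read 'b': push. Stack: cb
  Read 'e': push. Stack: cbe
  Read 'c': push. Stack: cbec
  Read 'b': push. Stack: cbecb
  Read 'c': push. Stack: cbecbc
Final stack: "cbecbc" (length 6)

6


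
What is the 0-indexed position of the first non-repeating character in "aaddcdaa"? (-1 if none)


Input: aaddcdaa
Character frequencies:
  'a': 4
  'c': 1
  'd': 3
Scanning left to right for freq == 1:
  Position 0 ('a'): freq=4, skip
  Position 1 ('a'): freq=4, skip
  Position 2 ('d'): freq=3, skip
  Position 3 ('d'): freq=3, skip
  Position 4 ('c'): unique! => answer = 4

4


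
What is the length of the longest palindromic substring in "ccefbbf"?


Input: "ccefbbf"
Checking substrings for palindromes:
  [3:7] "fbbf" (len 4) => palindrome
  [0:2] "cc" (len 2) => palindrome
  [4:6] "bb" (len 2) => palindrome
Longest palindromic substring: "fbbf" with length 4

4


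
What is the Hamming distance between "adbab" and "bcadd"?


Comparing "adbab" and "bcadd" position by position:
  Position 0: 'a' vs 'b' => differ
  Position 1: 'd' vs 'c' => differ
  Position 2: 'b' vs 'a' => differ
  Position 3: 'a' vs 'd' => differ
  Position 4: 'b' vs 'd' => differ
Total differences (Hamming distance): 5

5


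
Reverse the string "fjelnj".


Input: fjelnj
Reading characters right to left:
  Position 5: 'j'
  Position 4: 'n'
  Position 3: 'l'
  Position 2: 'e'
  Position 1: 'j'
  Position 0: 'f'
Reversed: jnlejf

jnlejf


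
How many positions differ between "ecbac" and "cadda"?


Comparing "ecbac" and "cadda" position by position:
  Position 0: 'e' vs 'c' => DIFFER
  Position 1: 'c' vs 'a' => DIFFER
  Position 2: 'b' vs 'd' => DIFFER
  Position 3: 'a' vs 'd' => DIFFER
  Position 4: 'c' vs 'a' => DIFFER
Positions that differ: 5

5


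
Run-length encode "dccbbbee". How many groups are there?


Input: dccbbbee
Scanning for consecutive runs:
  Group 1: 'd' x 1 (positions 0-0)
  Group 2: 'c' x 2 (positions 1-2)
  Group 3: 'b' x 3 (positions 3-5)
  Group 4: 'e' x 2 (positions 6-7)
Total groups: 4

4


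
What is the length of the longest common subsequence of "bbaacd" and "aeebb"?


LCS of "bbaacd" and "aeebb"
DP table:
           a    e    e    b    b
      0    0    0    0    0    0
  b   0    0    0    0    1    1
  b   0    0    0    0    1    2
  a   0    1    1    1    1    2
  a   0    1    1    1    1    2
  c   0    1    1    1    1    2
  d   0    1    1    1    1    2
LCS length = dp[6][5] = 2

2


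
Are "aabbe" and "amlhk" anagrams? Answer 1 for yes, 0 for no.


Strings: "aabbe", "amlhk"
Sorted first:  aabbe
Sorted second: ahklm
Differ at position 1: 'a' vs 'h' => not anagrams

0


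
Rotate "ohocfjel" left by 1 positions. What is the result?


Input: "ohocfjel", rotate left by 1
First 1 characters: "o"
Remaining characters: "hocfjel"
Concatenate remaining + first: "hocfjel" + "o" = "hocfjelo"

hocfjelo


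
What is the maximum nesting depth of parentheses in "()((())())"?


Input: "()((())())"
Tracking depth:
  Position 0 '(': depth becomes 1
  Position 1 ')': depth becomes 0
  Position 2 '(': depth becomes 1
  Position 3 '(': depth becomes 2
  Position 4 '(': depth becomes 3
  Position 5 ')': depth becomes 2
  Position 6 ')': depth becomes 1
  Position 7 '(': depth becomes 2
  Position 8 ')': depth becomes 1
  Position 9 ')': depth becomes 0
Maximum depth reached: 3

3


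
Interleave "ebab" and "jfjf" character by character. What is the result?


Interleaving "ebab" and "jfjf":
  Position 0: 'e' from first, 'j' from second => "ej"
  Position 1: 'b' from first, 'f' from second => "bf"
  Position 2: 'a' from first, 'j' from second => "aj"
  Position 3: 'b' from first, 'f' from second => "bf"
Result: ejbfajbf

ejbfajbf


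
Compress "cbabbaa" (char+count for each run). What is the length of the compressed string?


Input: cbabbaa
Runs:
  'c' x 1 => "c1"
  'b' x 1 => "b1"
  'a' x 1 => "a1"
  'b' x 2 => "b2"
  'a' x 2 => "a2"
Compressed: "c1b1a1b2a2"
Compressed length: 10

10


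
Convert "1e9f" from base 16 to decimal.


Input: "1e9f" in base 16
Positional expansion:
  Digit '1' (value 1) x 16^3 = 4096
  Digit 'e' (value 14) x 16^2 = 3584
  Digit '9' (value 9) x 16^1 = 144
  Digit 'f' (value 15) x 16^0 = 15
Sum = 7839

7839


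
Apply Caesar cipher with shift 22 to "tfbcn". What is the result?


Caesar cipher: shift "tfbcn" by 22
  't' (pos 19) + 22 = pos 15 = 'p'
  'f' (pos 5) + 22 = pos 1 = 'b'
  'b' (pos 1) + 22 = pos 23 = 'x'
  'c' (pos 2) + 22 = pos 24 = 'y'
  'n' (pos 13) + 22 = pos 9 = 'j'
Result: pbxyj

pbxyj


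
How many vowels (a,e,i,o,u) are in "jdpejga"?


Input: jdpejga
Checking each character:
  'j' at position 0: consonant
  'd' at position 1: consonant
  'p' at position 2: consonant
  'e' at position 3: vowel (running total: 1)
  'j' at position 4: consonant
  'g' at position 5: consonant
  'a' at position 6: vowel (running total: 2)
Total vowels: 2

2


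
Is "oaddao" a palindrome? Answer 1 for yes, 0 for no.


Input: oaddao
Reversed: oaddao
  Compare pos 0 ('o') with pos 5 ('o'): match
  Compare pos 1 ('a') with pos 4 ('a'): match
  Compare pos 2 ('d') with pos 3 ('d'): match
Result: palindrome

1


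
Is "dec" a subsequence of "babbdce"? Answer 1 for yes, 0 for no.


Check if "dec" is a subsequence of "babbdce"
Greedy scan:
  Position 0 ('b'): no match needed
  Position 1 ('a'): no match needed
  Position 2 ('b'): no match needed
  Position 3 ('b'): no match needed
  Position 4 ('d'): matches sub[0] = 'd'
  Position 5 ('c'): no match needed
  Position 6 ('e'): matches sub[1] = 'e'
Only matched 2/3 characters => not a subsequence

0


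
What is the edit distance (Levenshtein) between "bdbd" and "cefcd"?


Computing edit distance: "bdbd" -> "cefcd"
DP table:
           c    e    f    c    d
      0    1    2    3    4    5
  b   1    1    2    3    4    5
  d   2    2    2    3    4    4
  b   3    3    3    3    4    5
  d   4    4    4    4    4    4
Edit distance = dp[4][5] = 4

4


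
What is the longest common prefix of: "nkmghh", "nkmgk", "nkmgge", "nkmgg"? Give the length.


Words: nkmghh, nkmgk, nkmgge, nkmgg
  Position 0: all 'n' => match
  Position 1: all 'k' => match
  Position 2: all 'm' => match
  Position 3: all 'g' => match
  Position 4: ('h', 'k', 'g', 'g') => mismatch, stop
LCP = "nkmg" (length 4)

4


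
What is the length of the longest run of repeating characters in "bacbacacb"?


Input: "bacbacacb"
Scanning for longest run:
  Position 1 ('a'): new char, reset run to 1
  Position 2 ('c'): new char, reset run to 1
  Position 3 ('b'): new char, reset run to 1
  Position 4 ('a'): new char, reset run to 1
  Position 5 ('c'): new char, reset run to 1
  Position 6 ('a'): new char, reset run to 1
  Position 7 ('c'): new char, reset run to 1
  Position 8 ('b'): new char, reset run to 1
Longest run: 'b' with length 1

1
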